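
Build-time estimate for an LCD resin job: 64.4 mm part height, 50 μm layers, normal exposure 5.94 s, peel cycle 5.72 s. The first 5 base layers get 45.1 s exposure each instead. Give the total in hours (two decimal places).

Layers = ⌈64.4/0.05⌉ = 1288.
Bottom layers = 5 × (45.1 + 5.72), so 254.1 s.
Remaining layers = 1283 × (5.94 + 5.72) = 14959.78 s.
Total = 254.1 + 14959.78 = 15213.88 s = 4.23 hours.

4.23 hours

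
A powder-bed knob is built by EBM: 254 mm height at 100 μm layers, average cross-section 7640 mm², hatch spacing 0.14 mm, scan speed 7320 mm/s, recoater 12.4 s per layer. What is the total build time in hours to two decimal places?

Number of layers: 254 / 0.1 → 2540 (rounded up).
Scan path per layer = 7640 / 0.14, so 54571.4 mm.
Beam time per layer: 54571.4 / 7320 → 7.4551 s.
Layer cycle: 7.4551 + 12.4 → 19.8551 s.
Total: 2540 × 19.8551 s = 50431.954 s → 14.01 hours.

14.01 hours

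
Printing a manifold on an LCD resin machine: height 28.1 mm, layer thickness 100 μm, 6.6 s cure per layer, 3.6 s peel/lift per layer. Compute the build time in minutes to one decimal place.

Number of layers: 28.1 / 0.1 → 281 (rounded up).
Cycle time = 6.6 + 3.6 = 10.2 s.
Build time: 281 × 10.2 s = 2866.2 s, i.e. 47.8 minutes.

47.8 minutes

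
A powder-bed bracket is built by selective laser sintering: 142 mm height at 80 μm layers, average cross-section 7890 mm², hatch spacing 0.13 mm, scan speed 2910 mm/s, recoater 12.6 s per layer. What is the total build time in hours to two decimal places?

Number of layers: 142 / 0.08 → 1775 (rounded up).
Per-layer scan distance: 7890 / 0.13 → 60692.3 mm.
Scan time per layer: 60692.3 / 2910 → 20.8565 s.
Layer cycle = 20.8565 + 12.6 = 33.4565 s.
Total: 1775 × 33.4565 s = 59385.2875 s → 16.50 hours.

16.50 hours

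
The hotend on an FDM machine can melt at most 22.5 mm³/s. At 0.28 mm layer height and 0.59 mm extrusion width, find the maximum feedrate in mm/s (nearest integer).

136 mm/s

A = 0.28 × 0.59 = 0.1652 mm².
Max speed = 22.5 / 0.1652 = 136.20 ≈ 136 mm/s.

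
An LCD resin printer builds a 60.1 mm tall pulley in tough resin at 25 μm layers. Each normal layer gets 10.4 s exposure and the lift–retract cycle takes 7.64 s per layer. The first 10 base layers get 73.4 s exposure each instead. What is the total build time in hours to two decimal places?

Number of layers: 60.1 / 0.025 → 2404 (rounded up).
Base layers = 10 × (73.4 + 7.64) = 810.4 s.
Remaining layers = 2394 × (10.4 + 7.64), so 43187.76 s.
Sum: 810.4 + 43187.76 = 43998.16 s → 12.22 hours.

12.22 hours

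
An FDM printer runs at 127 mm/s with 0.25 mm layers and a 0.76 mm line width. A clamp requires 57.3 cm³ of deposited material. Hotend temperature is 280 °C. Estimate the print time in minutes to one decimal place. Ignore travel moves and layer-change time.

Line area = 0.25 × 0.76 = 0.19 mm².
Total extruded path = 57300/0.19 = 301578.9 mm.
Print-move time: 301578.9 / 127 → 2374.6 s.
2374.6 s = 39.6 minutes.

39.6 minutes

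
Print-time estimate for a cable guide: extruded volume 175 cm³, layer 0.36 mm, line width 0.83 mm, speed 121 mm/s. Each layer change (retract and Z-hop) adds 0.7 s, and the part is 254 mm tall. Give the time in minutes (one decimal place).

Bead cross-section = 0.36 × 0.83 = 0.2988 mm².
Total extruded path = 175000/0.2988 = 585676 mm.
Extrusion time: 585676 / 121 → 4840.3 s.
Number of layers: 254 / 0.36 → 706 (rounded up).
Z-hop total = 706 × 0.7 = 494.2 s.
Total = 4840.3 + 494.2 = 5334.5 s = 88.9 minutes.

88.9 minutes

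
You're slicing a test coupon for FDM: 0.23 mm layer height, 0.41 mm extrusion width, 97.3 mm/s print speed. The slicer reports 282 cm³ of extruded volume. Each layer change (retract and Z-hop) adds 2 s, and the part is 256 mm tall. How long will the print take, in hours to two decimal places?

9.16 hours

Extrusion cross-section = 0.23 × 0.41, so 0.0943 mm².
Total extruded path = 282000/0.0943 = 2990456 mm.
Print-move time = 2990456 / 97.3, so 30734.4 s.
Layer count = ceil(256 / 0.23) = 1114.
Layer-change overhead: 1114 × 2 → 2228 s.
Total = 30734.4 + 2228 = 32962.4 s = 9.16 hours.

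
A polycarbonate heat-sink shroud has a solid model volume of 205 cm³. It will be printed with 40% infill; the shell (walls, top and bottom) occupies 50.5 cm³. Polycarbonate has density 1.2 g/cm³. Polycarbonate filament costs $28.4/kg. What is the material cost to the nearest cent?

$3.83

Interior volume: 205 − 50.5 → 154.5 cm³.
Infill volume = 0.40 × 154.5, so 61.8 cm³.
Deposited volume = 50.5 + 61.8, so 112.3 cm³.
Mass: 112.3 × 1.2 → 134.76 g.
At $28.4/kg: 134.76/1000 × 28.4 = $3.83.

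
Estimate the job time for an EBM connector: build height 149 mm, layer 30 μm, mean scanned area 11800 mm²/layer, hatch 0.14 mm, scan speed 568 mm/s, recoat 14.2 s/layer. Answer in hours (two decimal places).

224.33 hours

Layers = ⌈149/0.03⌉ = 4967.
Hatch length per layer: 11800 / 0.14 → 84285.7 mm.
Scan time per layer = 84285.7 / 568 = 148.3903 s.
Time per layer = 148.3903 + 14.2 = 162.5903 s.
Build time = 4967 × 162.5903 = 807586.0201 s = 224.33 hours.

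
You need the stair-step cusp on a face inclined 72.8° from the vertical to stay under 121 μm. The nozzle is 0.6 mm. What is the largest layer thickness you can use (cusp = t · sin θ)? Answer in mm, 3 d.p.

0.127 mm

sin(72.8°) = 0.9553; t_max = 0.121/0.9553 = 0.127 mm.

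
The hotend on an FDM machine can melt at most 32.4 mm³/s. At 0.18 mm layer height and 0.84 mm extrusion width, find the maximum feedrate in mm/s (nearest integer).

214 mm/s

A: 0.18 × 0.84 → 0.1512 mm².
v_max = Q/A = 32.4/0.1512 = 214.29 mm/s → 214 mm/s.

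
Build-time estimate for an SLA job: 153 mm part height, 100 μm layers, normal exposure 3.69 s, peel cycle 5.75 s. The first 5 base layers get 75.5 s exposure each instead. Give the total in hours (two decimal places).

Layer count = ceil(153 / 0.1) = 1530.
Base layers = 5 × (75.5 + 5.75), so 406.25 s.
Regular layers = 1525 × (3.69 + 5.75), so 14396 s.
Sum: 406.25 + 14396 = 14802.25 s → 4.11 hours.

4.11 hours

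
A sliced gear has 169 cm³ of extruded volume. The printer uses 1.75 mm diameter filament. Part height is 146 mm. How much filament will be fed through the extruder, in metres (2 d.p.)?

70.26 m

Cross-section of 1.75 mm filament: π·(1.75/2)² = 2.4053 mm².
L = 169000 mm³ / 2.4053 mm² = 70261.51 mm, i.e. 70.26 m.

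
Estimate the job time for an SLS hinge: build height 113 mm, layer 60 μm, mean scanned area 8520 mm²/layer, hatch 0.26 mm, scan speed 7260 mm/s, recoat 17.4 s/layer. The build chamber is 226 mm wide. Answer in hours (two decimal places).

11.47 hours

Layers = ⌈113/0.06⌉ = 1884.
Per-layer scan distance = 8520 / 0.26 = 32769.2 mm.
Scan time per layer = 32769.2 / 7260, so 4.5137 s.
Layer cycle = 4.5137 + 17.4 = 21.9137 s.
Total: 1884 × 21.9137 s = 41285.4108 s → 11.47 hours.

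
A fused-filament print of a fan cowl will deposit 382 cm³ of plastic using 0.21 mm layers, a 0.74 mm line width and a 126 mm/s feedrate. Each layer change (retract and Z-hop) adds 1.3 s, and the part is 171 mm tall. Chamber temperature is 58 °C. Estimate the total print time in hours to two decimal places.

Line area: 0.21 × 0.74 → 0.1554 mm².
Toolpath length = 382 cm³ / 0.1554 mm² = 382000 / 0.1554 = 2458172.5 mm.
Print-move time: 2458172.5 / 126 → 19509.3 s.
Layer count = ceil(171 / 0.21) = 815.
Z-hop total = 815 × 1.3, so 1059.5 s.
Total = 19509.3 + 1059.5 = 20568.8 s = 5.71 hours.

5.71 hours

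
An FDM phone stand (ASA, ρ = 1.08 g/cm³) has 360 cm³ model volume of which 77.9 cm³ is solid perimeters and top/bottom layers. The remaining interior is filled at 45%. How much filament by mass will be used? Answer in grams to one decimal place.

Interior volume: 360 − 77.9 → 282.1 cm³.
Deposited infill = 0.45 × 282.1 = 126.945 cm³.
Total printed volume = 77.9 + 126.945 = 204.845 cm³.
Mass = 204.845 × 1.08 = 221.2326 g.

221.2 g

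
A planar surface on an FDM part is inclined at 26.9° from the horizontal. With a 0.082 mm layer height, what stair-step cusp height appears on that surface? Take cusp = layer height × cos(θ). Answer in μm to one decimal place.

73.1 μm

cos(26.9°) = 0.8918, so cusp = 0.082 × 0.8918 = 0.073128 mm → 73.1 μm.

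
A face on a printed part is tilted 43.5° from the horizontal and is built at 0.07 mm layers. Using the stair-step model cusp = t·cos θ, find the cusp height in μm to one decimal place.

50.8 μm

Cusp = layer height × cos(43.5°) = 0.07 × 0.7254 = 0.050778 mm = 50.8 μm.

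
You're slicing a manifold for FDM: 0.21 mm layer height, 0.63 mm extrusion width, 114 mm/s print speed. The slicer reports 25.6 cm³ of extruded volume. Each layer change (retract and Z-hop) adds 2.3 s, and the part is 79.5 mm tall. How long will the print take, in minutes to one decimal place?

42.8 minutes

Extrusion cross-section = 0.21 × 0.63, so 0.1323 mm².
Path length: 25600 mm³ / 0.1323 mm² → 193499.6 mm.
Print-move time = 193499.6 / 114, so 1697.4 s.
Number of layers: 79.5 / 0.21 → 379 (rounded up).
Layer-change overhead: 379 × 2.3 → 871.7 s.
Altogether 1697.4 + 871.7 = 2569.1 s, i.e. 42.8 minutes.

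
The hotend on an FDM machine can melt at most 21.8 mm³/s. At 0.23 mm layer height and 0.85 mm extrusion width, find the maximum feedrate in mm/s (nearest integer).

A: 0.23 × 0.85 → 0.1955 mm².
Max speed = 21.8 / 0.1955 = 111.51 ≈ 112 mm/s.

112 mm/s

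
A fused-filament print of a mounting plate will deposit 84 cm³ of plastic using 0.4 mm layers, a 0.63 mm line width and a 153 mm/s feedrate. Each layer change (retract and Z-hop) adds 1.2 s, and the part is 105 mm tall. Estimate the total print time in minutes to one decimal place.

Bead cross-section = 0.4 × 0.63, so 0.252 mm².
Toolpath length = 84 cm³ / 0.252 mm² = 84000 / 0.252 = 333333.3 mm.
Extrusion time = 333333.3 / 153 = 2178.6 s.
Layers = ⌈105/0.4⌉ = 263.
Non-print overhead = 263 × 1.2 = 315.6 s.
Total = 2178.6 + 315.6 = 2494.2 s = 41.6 minutes.

41.6 minutes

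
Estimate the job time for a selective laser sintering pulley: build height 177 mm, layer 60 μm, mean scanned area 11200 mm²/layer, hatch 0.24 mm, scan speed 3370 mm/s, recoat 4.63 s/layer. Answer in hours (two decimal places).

Number of layers: 177 / 0.06 → 2950 (rounded up).
Hatch length per layer: 11200 / 0.24 → 46666.7 mm.
Per-layer scan time: 46666.7 / 3370 → 13.8477 s.
Per-layer time: 13.8477 + 4.63 → 18.4777 s.
Total: 2950 × 18.4777 s = 54509.215 s → 15.14 hours.

15.14 hours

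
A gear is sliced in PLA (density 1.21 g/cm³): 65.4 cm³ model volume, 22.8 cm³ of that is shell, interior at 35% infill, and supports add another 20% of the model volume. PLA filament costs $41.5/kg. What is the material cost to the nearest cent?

$2.55

Interior volume: 65.4 − 22.8 → 42.6 cm³.
Infill volume = 0.35 × 42.6, so 14.91 cm³.
Support = 0.20 × 65.4, so 13.08 cm³.
Total printed volume = 22.8 + 14.91 + 13.08 = 50.79 cm³.
Mass = 50.79 × 1.21, so 61.4559 g.
At $41.5/kg: 61.4559/1000 × 41.5 = $2.55.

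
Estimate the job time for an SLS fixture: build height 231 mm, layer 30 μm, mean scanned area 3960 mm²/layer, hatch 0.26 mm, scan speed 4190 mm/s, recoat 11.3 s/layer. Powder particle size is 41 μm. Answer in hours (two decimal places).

Layer count = ceil(231 / 0.03) = 7700.
Hatch length per layer = 3960 / 0.26, so 15230.8 mm.
Scan time per layer: 15230.8 / 4190 → 3.635 s.
Time per layer = 3.635 + 11.3, so 14.935 s.
Build time = 7700 × 14.935 = 114999.5 s = 31.94 hours.

31.94 hours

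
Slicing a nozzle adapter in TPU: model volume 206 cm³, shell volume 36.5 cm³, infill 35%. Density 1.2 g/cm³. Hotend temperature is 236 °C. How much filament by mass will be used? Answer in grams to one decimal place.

Infill region = 206 − 36.5, so 169.5 cm³.
Infill volume: 0.35 × 169.5 → 59.325 cm³.
Total extruded = 36.5 + 59.325 = 95.825 cm³.
Mass = 95.825 × 1.2, so 114.99 g.

115.0 g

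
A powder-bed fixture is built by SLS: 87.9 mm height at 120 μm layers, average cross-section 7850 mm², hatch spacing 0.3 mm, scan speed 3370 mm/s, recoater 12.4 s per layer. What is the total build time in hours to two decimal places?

4.11 hours

Layers = ⌈87.9/0.12⌉ = 733.
Hatch length per layer = 7850 / 0.3, so 26166.7 mm.
Scan time per layer = 26166.7 / 3370 = 7.7646 s.
Layer cycle: 7.7646 + 12.4 → 20.1646 s.
733 layers × 20.1646 s/layer = 14780.6518 s, i.e. 4.11 hours.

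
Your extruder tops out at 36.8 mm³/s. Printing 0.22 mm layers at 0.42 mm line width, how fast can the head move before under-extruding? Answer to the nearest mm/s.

Extrusion cross-section = 0.22 × 0.42 = 0.0924 mm².
Max speed = 36.8 / 0.0924 = 398.27 ≈ 398 mm/s.

398 mm/s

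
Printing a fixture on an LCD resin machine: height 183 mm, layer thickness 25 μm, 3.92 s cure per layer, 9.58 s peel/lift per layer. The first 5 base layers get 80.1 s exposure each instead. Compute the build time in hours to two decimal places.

Number of layers: 183 / 0.025 → 7320 (rounded up).
Burn-in layers = 5 × (80.1 + 9.58), so 448.4 s.
Normal layers = 7315 × (3.92 + 9.58) = 98752.5 s.
Total = 448.4 + 98752.5 = 99200.9 s = 27.56 hours.

27.56 hours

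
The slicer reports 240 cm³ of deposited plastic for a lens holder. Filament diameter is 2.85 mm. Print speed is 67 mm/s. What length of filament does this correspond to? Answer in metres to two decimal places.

37.62 m

Cross-section of 2.85 mm filament: π·(2.85/2)² = 6.3794 mm².
Length = 240 cm³ / 6.3794 mm² = 240000 / 6.3794 = 37621.09 mm = 37.62 m.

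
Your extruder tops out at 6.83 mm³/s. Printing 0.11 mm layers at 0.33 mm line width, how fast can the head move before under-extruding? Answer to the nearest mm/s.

Extrusion cross-section = 0.11 × 0.33, so 0.0363 mm².
Max speed = 6.83 / 0.0363 = 188.15 ≈ 188 mm/s.

188 mm/s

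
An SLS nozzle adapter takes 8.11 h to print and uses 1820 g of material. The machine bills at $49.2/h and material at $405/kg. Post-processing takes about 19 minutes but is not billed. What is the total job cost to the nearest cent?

$1136.11

Machine-time cost = 49.2 × 8.11, so $399.012.
Material cost = 405 × 1820/1000 = $737.10.
Job cost: 399.012 + 737.10 = 1136.112 ≈ $1136.11.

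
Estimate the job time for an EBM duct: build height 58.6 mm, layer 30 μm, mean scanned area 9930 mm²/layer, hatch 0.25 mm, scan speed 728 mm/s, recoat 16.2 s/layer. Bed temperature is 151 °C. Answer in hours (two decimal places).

Layer count = ceil(58.6 / 0.03) = 1954.
Per-layer scan distance = 9930 / 0.25 = 39720 mm.
Beam time per layer = 39720 / 728 = 54.5604 s.
Per-layer time: 54.5604 + 16.2 → 70.7604 s.
Total: 1954 × 70.7604 s = 138265.8216 s → 38.41 hours.

38.41 hours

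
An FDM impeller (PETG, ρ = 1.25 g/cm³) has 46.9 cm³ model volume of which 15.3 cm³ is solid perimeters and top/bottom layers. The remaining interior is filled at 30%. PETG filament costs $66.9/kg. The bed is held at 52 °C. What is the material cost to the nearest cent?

Interior volume: 46.9 − 15.3 → 31.6 cm³.
Infill volume = 0.30 × 31.6, so 9.48 cm³.
Deposited volume = 15.3 + 9.48 = 24.78 cm³.
Mass = 24.78 × 1.25, so 30.975 g.
Cost = 30.975 g / 1000 × $66.9/kg = $2.07.

$2.07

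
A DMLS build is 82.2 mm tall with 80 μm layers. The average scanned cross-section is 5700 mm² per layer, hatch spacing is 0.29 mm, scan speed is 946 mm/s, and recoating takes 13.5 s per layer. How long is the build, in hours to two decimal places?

Layer count = ceil(82.2 / 0.08) = 1028.
Scan path per layer = 5700 / 0.29 = 19655.2 mm.
Per-layer scan time = 19655.2 / 946, so 20.7772 s.
Layer cycle = 20.7772 + 13.5, so 34.2772 s.
1028 layers × 34.2772 s/layer = 35236.9616 s, i.e. 9.79 hours.

9.79 hours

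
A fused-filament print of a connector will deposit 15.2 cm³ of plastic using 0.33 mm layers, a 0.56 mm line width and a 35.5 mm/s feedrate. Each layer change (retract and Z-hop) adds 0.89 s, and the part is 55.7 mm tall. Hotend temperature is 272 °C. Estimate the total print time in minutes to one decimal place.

41.1 minutes

Line area = 0.33 × 0.56 = 0.1848 mm².
Path length: 15200 mm³ / 0.1848 mm² → 82251.1 mm.
Print-move time = 82251.1 / 35.5 = 2316.9 s.
Number of layers: 55.7 / 0.33 → 169 (rounded up).
Non-print overhead = 169 × 0.89 = 150.41 s.
Total = 2316.9 + 150.41 = 2467.31 s = 41.1 minutes.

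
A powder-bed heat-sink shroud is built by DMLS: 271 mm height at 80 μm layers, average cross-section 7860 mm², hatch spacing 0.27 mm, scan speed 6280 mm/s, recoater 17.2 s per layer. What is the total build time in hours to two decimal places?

Number of layers: 271 / 0.08 → 3388 (rounded up).
Per-layer scan distance: 7860 / 0.27 → 29111.1 mm.
Per-layer scan time = 29111.1 / 6280 = 4.6355 s.
Time per layer: 4.6355 + 17.2 → 21.8355 s.
Total: 3388 × 21.8355 s = 73978.674 s → 20.55 hours.

20.55 hours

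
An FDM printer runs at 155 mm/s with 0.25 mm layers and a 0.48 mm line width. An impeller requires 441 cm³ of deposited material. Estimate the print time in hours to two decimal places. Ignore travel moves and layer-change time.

Bead cross-section = 0.25 × 0.48, so 0.12 mm².
Path length: 441000 mm³ / 0.12 mm² → 3675000 mm.
Time extruding: 3675000 / 155 → 23709.7 s.
Converting: 23709.7 s = 6.59 hours.

6.59 hours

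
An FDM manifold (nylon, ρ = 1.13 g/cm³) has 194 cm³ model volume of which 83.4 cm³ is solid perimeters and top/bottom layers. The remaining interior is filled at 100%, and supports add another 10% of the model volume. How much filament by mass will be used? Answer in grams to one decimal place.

241.1 g

Interior volume: 194 − 83.4 → 110.6 cm³.
Deposited infill = 1.00 × 110.6 = 110.6 cm³.
Support = 0.10 × 194, so 19.4 cm³.
Total printed volume: 83.4 + 110.6 + 19.4 → 213.4 cm³.
Mass = 213.4 × 1.13, so 241.142 g.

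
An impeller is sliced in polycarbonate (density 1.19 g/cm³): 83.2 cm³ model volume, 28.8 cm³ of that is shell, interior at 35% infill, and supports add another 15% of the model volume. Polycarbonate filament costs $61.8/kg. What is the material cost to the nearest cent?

$4.44

Infill region = 83.2 − 28.8, so 54.4 cm³.
Infill volume: 0.35 × 54.4 → 19.04 cm³.
Support = 0.15 × 83.2 = 12.48 cm³.
Deposited volume = 28.8 + 19.04 + 12.48, so 60.32 cm³.
Mass = 60.32 × 1.19, so 71.7808 g.
At $61.8/kg: 71.7808/1000 × 61.8 = $4.44.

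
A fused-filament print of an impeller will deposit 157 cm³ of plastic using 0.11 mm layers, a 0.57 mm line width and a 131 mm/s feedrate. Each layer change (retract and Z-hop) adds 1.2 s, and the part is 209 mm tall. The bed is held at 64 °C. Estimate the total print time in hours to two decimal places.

5.94 hours

Line area: 0.11 × 0.57 → 0.0627 mm².
Path length: 157000 mm³ / 0.0627 mm² → 2503987.2 mm.
Extrusion time = 2503987.2 / 131 = 19114.4 s.
Layer count = ceil(209 / 0.11) = 1900.
Non-print overhead: 1900 × 1.2 → 2280 s.
Total = 19114.4 + 2280 = 21394.4 s = 5.94 hours.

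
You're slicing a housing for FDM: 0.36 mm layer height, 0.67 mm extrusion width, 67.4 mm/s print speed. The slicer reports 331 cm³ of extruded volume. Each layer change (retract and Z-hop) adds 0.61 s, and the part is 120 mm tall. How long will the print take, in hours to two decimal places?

Extrusion cross-section = 0.36 × 0.67, so 0.2412 mm².
Path length: 331000 mm³ / 0.2412 mm² → 1372305.1 mm.
Time extruding = 1372305.1 / 67.4, so 20360.6 s.
Number of layers: 120 / 0.36 → 334 (rounded up).
Z-hop total = 334 × 0.61, so 203.74 s.
Altogether 20360.6 + 203.74 = 20564.34 s, i.e. 5.71 hours.

5.71 hours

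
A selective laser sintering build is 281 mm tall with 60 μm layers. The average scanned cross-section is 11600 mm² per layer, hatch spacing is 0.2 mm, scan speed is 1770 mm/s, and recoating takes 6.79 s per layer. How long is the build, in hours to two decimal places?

51.47 hours

Number of layers: 281 / 0.06 → 4684 (rounded up).
Hatch length per layer: 11600 / 0.2 → 58000 mm.
Per-layer scan time = 58000 / 1770, so 32.7684 s.
Layer cycle = 32.7684 + 6.79 = 39.5584 s.
4684 layers × 39.5584 s/layer = 185291.5456 s, i.e. 51.47 hours.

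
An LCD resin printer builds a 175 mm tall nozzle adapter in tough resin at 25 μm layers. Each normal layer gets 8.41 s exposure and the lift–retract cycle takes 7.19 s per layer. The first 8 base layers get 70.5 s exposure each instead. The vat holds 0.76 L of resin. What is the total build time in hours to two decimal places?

Layer count = ceil(175 / 0.025) = 7000.
Bottom layers = 8 × (70.5 + 7.19) = 621.52 s.
Normal layers = 6992 × (8.41 + 7.19) = 109075.2 s.
Sum: 621.52 + 109075.2 = 109696.72 s → 30.47 hours.

30.47 hours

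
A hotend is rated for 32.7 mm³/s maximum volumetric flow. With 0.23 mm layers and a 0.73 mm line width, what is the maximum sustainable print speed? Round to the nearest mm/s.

Bead cross-section = 0.23 × 0.73, so 0.1679 mm².
v_max = Q/A = 32.7/0.1679 = 194.76 mm/s → 195 mm/s.

195 mm/s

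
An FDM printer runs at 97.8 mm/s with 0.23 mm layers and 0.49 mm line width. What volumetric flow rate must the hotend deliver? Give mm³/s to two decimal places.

Extrusion cross-section = 0.23 × 0.49 = 0.1127 mm².
Volumetric flow = 97.8 × 0.1127 = 11.02 mm³/s.

11.02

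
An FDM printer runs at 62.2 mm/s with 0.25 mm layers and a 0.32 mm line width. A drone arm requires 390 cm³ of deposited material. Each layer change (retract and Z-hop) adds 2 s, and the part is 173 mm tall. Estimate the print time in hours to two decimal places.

Extrusion cross-section: 0.25 × 0.32 → 0.08 mm².
Toolpath length = 390 cm³ / 0.08 mm² = 390000 / 0.08 = 4875000 mm.
Extrusion time = 4875000 / 62.2 = 78376.2 s.
Number of layers: 173 / 0.25 → 692 (rounded up).
Non-print overhead = 692 × 2 = 1384 s.
Total = 78376.2 + 1384 = 79760.2 s = 22.16 hours.

22.16 hours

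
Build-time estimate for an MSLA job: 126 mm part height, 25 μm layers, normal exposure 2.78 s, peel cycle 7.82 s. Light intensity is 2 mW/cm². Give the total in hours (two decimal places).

Layers = ⌈126/0.025⌉ = 5040.
Each layer takes: 2.78 + 7.82 → 10.6 s.
Build time: 5040 × 10.6 s = 53424 s, i.e. 14.84 hours.

14.84 hours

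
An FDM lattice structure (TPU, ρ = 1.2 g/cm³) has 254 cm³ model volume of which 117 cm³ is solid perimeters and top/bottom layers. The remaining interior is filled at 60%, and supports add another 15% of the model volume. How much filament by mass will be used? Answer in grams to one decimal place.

284.8 g

Interior volume = 254 − 117, so 137 cm³.
Infill volume = 0.60 × 137, so 82.2 cm³.
Support: 0.15 × 254 → 38.1 cm³.
Deposited volume = 117 + 82.2 + 38.1, so 237.3 cm³.
Mass: 237.3 × 1.2 → 284.76 g.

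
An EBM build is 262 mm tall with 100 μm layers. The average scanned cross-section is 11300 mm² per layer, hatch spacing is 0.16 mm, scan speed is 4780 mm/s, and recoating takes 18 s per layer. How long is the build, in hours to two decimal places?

23.85 hours

Layer count = ceil(262 / 0.1) = 2620.
Hatch length per layer = 11300 / 0.16 = 70625 mm.
Per-layer scan time = 70625 / 4780 = 14.7751 s.
Layer cycle = 14.7751 + 18, so 32.7751 s.
Total: 2620 × 32.7751 s = 85870.762 s → 23.85 hours.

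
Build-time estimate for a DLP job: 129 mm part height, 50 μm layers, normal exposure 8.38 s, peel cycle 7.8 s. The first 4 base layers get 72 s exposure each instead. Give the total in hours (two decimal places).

Number of layers: 129 / 0.05 → 2580 (rounded up).
Base layers = 4 × (72 + 7.8), so 319.2 s.
Regular layers: 2576 × (8.38 + 7.8) → 41679.68 s.
Sum: 319.2 + 41679.68 = 41998.88 s → 11.67 hours.

11.67 hours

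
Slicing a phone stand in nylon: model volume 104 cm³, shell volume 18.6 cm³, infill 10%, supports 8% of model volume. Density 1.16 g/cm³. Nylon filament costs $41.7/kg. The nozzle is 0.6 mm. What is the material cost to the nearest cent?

$1.72

Infill region = 104 − 18.6 = 85.4 cm³.
Infill deposited = 0.10 × 85.4, so 8.54 cm³.
Support = 0.08 × 104 = 8.32 cm³.
Deposited volume = 18.6 + 8.54 + 8.32 = 35.46 cm³.
Mass = 35.46 × 1.16 = 41.1336 g.
At $41.7/kg: 41.1336/1000 × 41.7 = $1.72.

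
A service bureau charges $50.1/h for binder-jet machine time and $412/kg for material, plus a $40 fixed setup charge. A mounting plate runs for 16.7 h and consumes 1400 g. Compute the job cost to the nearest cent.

Machine-time cost: 50.1 × 16.7 → $836.67.
Material charge: 412 × 1400/1000 → $576.80.
Adding setup: 836.67 + 576.80 + 40 → $1453.47.

$1453.47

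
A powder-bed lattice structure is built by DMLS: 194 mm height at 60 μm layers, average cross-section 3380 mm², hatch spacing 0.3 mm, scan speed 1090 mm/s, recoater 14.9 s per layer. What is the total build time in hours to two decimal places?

22.67 hours

Layers = ⌈194/0.06⌉ = 3234.
Per-layer scan distance: 3380 / 0.3 → 11266.7 mm.
Per-layer scan time = 11266.7 / 1090 = 10.3364 s.
Layer cycle = 10.3364 + 14.9, so 25.2364 s.
3234 layers × 25.2364 s/layer = 81614.5176 s, i.e. 22.67 hours.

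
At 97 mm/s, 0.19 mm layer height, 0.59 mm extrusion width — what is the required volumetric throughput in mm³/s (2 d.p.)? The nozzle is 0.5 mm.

10.87

Extrusion cross-section = 0.19 × 0.59 = 0.1121 mm².
Volumetric flow = 97 × 0.1121 = 10.87 mm³/s.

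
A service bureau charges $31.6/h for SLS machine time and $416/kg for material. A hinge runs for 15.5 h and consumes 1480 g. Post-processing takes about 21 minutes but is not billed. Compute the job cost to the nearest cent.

Time charge: 31.6 × 15.5 → $489.80.
Material cost = 416 × 1480/1000, so $615.68.
Total = 489.80 + 615.68 = $1105.48.

$1105.48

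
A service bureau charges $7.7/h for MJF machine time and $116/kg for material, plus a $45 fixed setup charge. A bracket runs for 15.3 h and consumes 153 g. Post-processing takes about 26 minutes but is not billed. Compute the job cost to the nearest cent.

$180.56

Machine-time cost = 7.7 × 15.3, so $117.81.
Material charge = 116 × 153/1000 = $17.748.
Adding setup: 117.81 + 17.748 + 45 → 180.558 ≈ $180.56.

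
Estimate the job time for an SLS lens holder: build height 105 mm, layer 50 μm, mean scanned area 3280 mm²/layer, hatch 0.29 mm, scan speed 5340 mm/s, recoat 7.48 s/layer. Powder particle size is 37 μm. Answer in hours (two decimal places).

5.60 hours

Number of layers: 105 / 0.05 → 2100 (rounded up).
Hatch length per layer = 3280 / 0.29, so 11310.3 mm.
Laser time per layer: 11310.3 / 5340 → 2.118 s.
Layer cycle: 2.118 + 7.48 → 9.598 s.
2100 layers × 9.598 s/layer = 20155.8 s, i.e. 5.60 hours.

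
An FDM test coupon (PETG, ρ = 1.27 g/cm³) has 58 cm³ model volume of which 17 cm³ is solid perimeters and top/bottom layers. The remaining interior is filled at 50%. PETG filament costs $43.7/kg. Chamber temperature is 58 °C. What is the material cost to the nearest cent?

Interior volume: 58 − 17 → 41 cm³.
Infill volume = 0.50 × 41 = 20.5 cm³.
Deposited volume = 17 + 20.5, so 37.5 cm³.
Mass = 37.5 × 1.27, so 47.625 g.
At $43.7/kg: 47.625/1000 × 43.7 = $2.08.

$2.08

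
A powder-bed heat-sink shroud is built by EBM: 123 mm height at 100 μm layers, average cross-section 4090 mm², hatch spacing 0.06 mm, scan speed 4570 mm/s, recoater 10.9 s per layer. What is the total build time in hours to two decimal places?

8.82 hours

Number of layers: 123 / 0.1 → 1230 (rounded up).
Per-layer scan distance = 4090 / 0.06, so 68166.7 mm.
Scan time per layer = 68166.7 / 4570 = 14.9161 s.
Layer cycle: 14.9161 + 10.9 → 25.8161 s.
Total: 1230 × 25.8161 s = 31753.803 s → 8.82 hours.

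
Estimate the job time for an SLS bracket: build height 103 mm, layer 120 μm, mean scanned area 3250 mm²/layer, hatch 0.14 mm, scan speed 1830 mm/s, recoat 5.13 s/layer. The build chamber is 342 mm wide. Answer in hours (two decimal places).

4.25 hours

Layers = ⌈103/0.12⌉ = 859.
Scan path per layer: 3250 / 0.14 → 23214.3 mm.
Per-layer scan time = 23214.3 / 1830, so 12.6854 s.
Per-layer time: 12.6854 + 5.13 → 17.8154 s.
859 layers × 17.8154 s/layer = 15303.4286 s, i.e. 4.25 hours.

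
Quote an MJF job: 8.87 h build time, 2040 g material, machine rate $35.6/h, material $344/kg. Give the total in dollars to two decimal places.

$1017.53

Time charge = 35.6 × 8.87, so $315.772.
Material charge: 344 × 2040/1000 → $701.76.
Job cost: 315.772 + 701.76 = 1017.532 ≈ $1017.53.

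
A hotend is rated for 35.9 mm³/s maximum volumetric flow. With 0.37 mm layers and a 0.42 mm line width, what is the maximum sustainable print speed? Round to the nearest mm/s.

A = 0.37 × 0.42 = 0.1554 mm².
Max speed = 35.9 / 0.1554 = 231.02 ≈ 231 mm/s.

231 mm/s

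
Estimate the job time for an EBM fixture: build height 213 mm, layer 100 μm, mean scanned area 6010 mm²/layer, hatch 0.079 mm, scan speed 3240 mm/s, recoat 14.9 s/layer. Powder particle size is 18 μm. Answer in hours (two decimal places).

22.71 hours

Layers = ⌈213/0.1⌉ = 2130.
Scan path per layer = 6010 / 0.079, so 76075.9 mm.
Scan time per layer: 76075.9 / 3240 → 23.4802 s.
Time per layer: 23.4802 + 14.9 → 38.3802 s.
Build time = 2130 × 38.3802 = 81749.826 s = 22.71 hours.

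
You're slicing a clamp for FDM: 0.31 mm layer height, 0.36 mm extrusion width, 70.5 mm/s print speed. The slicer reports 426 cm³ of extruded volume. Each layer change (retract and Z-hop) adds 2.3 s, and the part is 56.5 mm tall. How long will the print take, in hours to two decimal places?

Line area = 0.31 × 0.36 = 0.1116 mm².
Toolpath length = 426 cm³ / 0.1116 mm² = 426000 / 0.1116 = 3817204.3 mm.
Time extruding = 3817204.3 / 70.5, so 54144.7 s.
Layers = ⌈56.5/0.31⌉ = 183.
Layer-change overhead = 183 × 2.3 = 420.9 s.
Total = 54144.7 + 420.9 = 54565.6 s = 15.16 hours.

15.16 hours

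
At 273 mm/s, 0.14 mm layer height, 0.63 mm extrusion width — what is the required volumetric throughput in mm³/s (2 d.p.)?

24.08

A = 0.14 × 0.63, so 0.0882 mm².
Volumetric flow = 273 × 0.0882 = 24.08 mm³/s.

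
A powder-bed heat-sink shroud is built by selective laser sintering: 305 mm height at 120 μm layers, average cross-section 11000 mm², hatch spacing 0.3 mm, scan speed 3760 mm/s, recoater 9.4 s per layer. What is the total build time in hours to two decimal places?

Layer count = ceil(305 / 0.12) = 2542.
Per-layer scan distance: 11000 / 0.3 → 36666.7 mm.
Laser time per layer = 36666.7 / 3760, so 9.7518 s.
Layer cycle = 9.7518 + 9.4 = 19.1518 s.
Build time = 2542 × 19.1518 = 48683.8756 s = 13.52 hours.

13.52 hours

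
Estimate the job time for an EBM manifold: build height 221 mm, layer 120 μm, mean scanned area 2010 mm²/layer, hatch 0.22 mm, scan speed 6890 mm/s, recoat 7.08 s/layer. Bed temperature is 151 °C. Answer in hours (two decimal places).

4.30 hours

Number of layers: 221 / 0.12 → 1842 (rounded up).
Hatch length per layer = 2010 / 0.22, so 9136.4 mm.
Beam time per layer = 9136.4 / 6890, so 1.326 s.
Layer cycle = 1.326 + 7.08 = 8.406 s.
Total: 1842 × 8.406 s = 15483.852 s → 4.30 hours.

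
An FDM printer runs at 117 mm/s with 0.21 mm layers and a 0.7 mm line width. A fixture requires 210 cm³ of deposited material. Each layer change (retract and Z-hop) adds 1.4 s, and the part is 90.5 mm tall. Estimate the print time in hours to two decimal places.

Extrusion cross-section = 0.21 × 0.7 = 0.147 mm².
Toolpath length = 210 cm³ / 0.147 mm² = 210000 / 0.147 = 1428571.4 mm.
Extrusion time = 1428571.4 / 117, so 12210 s.
Layer count = ceil(90.5 / 0.21) = 431.
Layer-change overhead = 431 × 1.4, so 603.4 s.
Altogether 12210 + 603.4 = 12813.4 s, i.e. 3.56 hours.

3.56 hours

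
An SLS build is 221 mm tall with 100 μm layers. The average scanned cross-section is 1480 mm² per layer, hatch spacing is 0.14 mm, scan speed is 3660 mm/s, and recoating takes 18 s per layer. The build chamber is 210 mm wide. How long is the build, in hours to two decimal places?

12.82 hours

Layer count = ceil(221 / 0.1) = 2210.
Hatch length per layer = 1480 / 0.14, so 10571.4 mm.
Per-layer scan time: 10571.4 / 3660 → 2.8884 s.
Layer cycle: 2.8884 + 18 → 20.8884 s.
Total: 2210 × 20.8884 s = 46163.364 s → 12.82 hours.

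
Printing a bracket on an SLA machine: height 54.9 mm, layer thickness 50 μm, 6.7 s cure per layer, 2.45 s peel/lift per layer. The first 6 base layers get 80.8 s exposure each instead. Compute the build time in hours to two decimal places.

2.91 hours

Layers = ⌈54.9/0.05⌉ = 1098.
Base layers: 6 × (80.8 + 2.45) → 499.5 s.
Regular layers = 1092 × (6.7 + 2.45) = 9991.8 s.
Total = 499.5 + 9991.8 = 10491.3 s = 2.91 hours.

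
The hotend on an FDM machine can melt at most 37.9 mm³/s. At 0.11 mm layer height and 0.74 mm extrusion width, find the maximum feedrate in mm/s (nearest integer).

466 mm/s

Extrusion cross-section = 0.11 × 0.74, so 0.0814 mm².
v_max = Q/A = 37.9/0.0814 = 465.60 mm/s → 466 mm/s.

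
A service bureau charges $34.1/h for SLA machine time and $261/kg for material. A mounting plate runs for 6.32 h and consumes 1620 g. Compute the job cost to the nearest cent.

Machine-time cost = 34.1 × 6.32 = $215.512.
Feedstock cost = 261 × 1620/1000 = $422.82.
Job cost: 215.512 + 422.82 = 638.332 ≈ $638.33.

$638.33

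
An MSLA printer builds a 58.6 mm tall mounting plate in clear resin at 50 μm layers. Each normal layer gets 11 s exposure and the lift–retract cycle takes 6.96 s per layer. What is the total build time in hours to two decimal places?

5.85 hours

Layers = ⌈58.6/0.05⌉ = 1172.
Each layer takes: 11 + 6.96 → 17.96 s.
Build time: 1172 × 17.96 s = 21049.12 s, i.e. 5.85 hours.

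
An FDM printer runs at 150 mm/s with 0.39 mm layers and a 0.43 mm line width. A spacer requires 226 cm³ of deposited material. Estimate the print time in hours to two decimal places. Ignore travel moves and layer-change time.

Extrusion cross-section = 0.39 × 0.43, so 0.1677 mm².
Path length: 226000 mm³ / 0.1677 mm² → 1347644.6 mm.
Time extruding: 1347644.6 / 150 → 8984.3 s.
That's 8984.3 s → 2.50 hours.

2.50 hours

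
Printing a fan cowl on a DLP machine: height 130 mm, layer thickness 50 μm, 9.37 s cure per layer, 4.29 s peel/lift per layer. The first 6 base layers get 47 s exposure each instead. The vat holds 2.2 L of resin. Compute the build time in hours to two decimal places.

Layer count = ceil(130 / 0.05) = 2600.
Base layers = 6 × (47 + 4.29) = 307.74 s.
Remaining layers: 2594 × (9.37 + 4.29) → 35434.04 s.
Sum: 307.74 + 35434.04 = 35741.78 s → 9.93 hours.

9.93 hours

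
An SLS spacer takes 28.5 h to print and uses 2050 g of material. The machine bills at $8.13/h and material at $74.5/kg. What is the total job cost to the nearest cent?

$384.43

Machine-time cost = 8.13 × 28.5, so $231.705.
Material cost: 74.5 × 2050/1000 → $152.725.
Job cost: 231.705 + 152.725 = $384.43.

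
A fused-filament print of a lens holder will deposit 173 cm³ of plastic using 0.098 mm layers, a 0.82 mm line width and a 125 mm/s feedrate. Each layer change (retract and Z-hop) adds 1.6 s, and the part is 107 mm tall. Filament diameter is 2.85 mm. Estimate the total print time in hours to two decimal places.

Extrusion cross-section: 0.098 × 0.82 → 0.08036 mm².
Toolpath length = 173 cm³ / 0.08036 mm² = 173000 / 0.08036 = 2152812.3 mm.
Print-move time: 2152812.3 / 125 → 17222.5 s.
Layers = ⌈107/0.098⌉ = 1092.
Layer-change overhead: 1092 × 1.6 → 1747.2 s.
Total = 17222.5 + 1747.2 = 18969.7 s = 5.27 hours.

5.27 hours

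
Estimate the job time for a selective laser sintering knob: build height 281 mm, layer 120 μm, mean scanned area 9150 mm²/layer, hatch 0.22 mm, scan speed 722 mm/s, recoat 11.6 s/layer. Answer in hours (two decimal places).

Layer count = ceil(281 / 0.12) = 2342.
Hatch length per layer = 9150 / 0.22, so 41590.9 mm.
Per-layer scan time = 41590.9 / 722, so 57.6051 s.
Per-layer time = 57.6051 + 11.6, so 69.2051 s.
2342 layers × 69.2051 s/layer = 162078.3442 s, i.e. 45.02 hours.

45.02 hours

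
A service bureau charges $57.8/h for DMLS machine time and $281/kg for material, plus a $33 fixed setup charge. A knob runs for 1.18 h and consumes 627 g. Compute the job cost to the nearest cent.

Time charge = 57.8 × 1.18, so $68.204.
Feedstock cost: 281 × 627/1000 → $176.187.
Adding setup: 68.204 + 176.187 + 33 → 277.391 ≈ $277.39.

$277.39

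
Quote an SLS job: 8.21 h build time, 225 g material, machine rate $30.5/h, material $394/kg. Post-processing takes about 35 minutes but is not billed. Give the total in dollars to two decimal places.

$339.06

Time charge = 30.5 × 8.21, so $250.405.
Material charge: 394 × 225/1000 → $88.65.
Job cost: 250.405 + 88.65 = 339.055 ≈ $339.06.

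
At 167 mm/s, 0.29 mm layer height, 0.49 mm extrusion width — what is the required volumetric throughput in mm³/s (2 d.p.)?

23.73

A = 0.29 × 0.49, so 0.1421 mm².
Volumetric flow = 167 × 0.1421 = 23.73 mm³/s.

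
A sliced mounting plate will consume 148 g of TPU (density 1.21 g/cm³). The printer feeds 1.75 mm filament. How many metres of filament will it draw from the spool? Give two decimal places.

Volume = 148 g / 1.21 g·cm⁻³ = 122.314 cm³ = 122314 mm³.
A = π r² = π × 0.875² = 2.4053 mm².
Length = 122314 / 2.4053 = 50851.87 mm = 50.85 m.

50.85 m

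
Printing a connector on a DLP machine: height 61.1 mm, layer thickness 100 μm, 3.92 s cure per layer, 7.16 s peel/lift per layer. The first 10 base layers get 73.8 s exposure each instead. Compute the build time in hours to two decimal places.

Layer count = ceil(61.1 / 0.1) = 611.
Bottom layers = 10 × (73.8 + 7.16), so 809.6 s.
Normal layers: 601 × (3.92 + 7.16) → 6659.08 s.
Sum: 809.6 + 6659.08 = 7468.68 s → 2.07 hours.

2.07 hours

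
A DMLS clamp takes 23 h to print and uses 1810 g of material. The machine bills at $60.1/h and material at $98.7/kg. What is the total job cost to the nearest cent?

Machine-time cost = 60.1 × 23 = $1382.30.
Feedstock cost = 98.7 × 1810/1000, so $178.647.
Total = 1382.30 + 178.647 = 1560.947 ≈ $1560.95.

$1560.95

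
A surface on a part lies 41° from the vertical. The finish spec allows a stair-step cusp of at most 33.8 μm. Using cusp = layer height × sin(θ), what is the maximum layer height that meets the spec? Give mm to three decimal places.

t = h_c / sin θ = 0.0338 / 0.6561 = 0.052 mm.

0.052 mm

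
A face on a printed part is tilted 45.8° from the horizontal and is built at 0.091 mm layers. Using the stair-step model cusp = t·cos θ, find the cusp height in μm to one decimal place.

63.4 μm

h_c = t·cos θ = 0.091 × 0.6972 = 0.063445 mm (63.4 μm).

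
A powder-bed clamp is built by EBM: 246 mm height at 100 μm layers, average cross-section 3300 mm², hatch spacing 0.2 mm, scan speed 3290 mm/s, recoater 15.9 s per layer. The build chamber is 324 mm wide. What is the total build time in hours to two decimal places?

Layer count = ceil(246 / 0.1) = 2460.
Per-layer scan distance = 3300 / 0.2 = 16500 mm.
Scan time per layer: 16500 / 3290 → 5.0152 s.
Per-layer time = 5.0152 + 15.9, so 20.9152 s.
2460 layers × 20.9152 s/layer = 51451.392 s, i.e. 14.29 hours.

14.29 hours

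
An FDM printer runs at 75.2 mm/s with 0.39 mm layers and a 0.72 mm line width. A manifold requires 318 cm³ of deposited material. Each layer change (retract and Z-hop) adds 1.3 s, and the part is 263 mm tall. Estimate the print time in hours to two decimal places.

4.43 hours

Extrusion cross-section = 0.39 × 0.72 = 0.2808 mm².
Toolpath length = 318 cm³ / 0.2808 mm² = 318000 / 0.2808 = 1132478.6 mm.
Print-move time = 1132478.6 / 75.2, so 15059.6 s.
Layer count = ceil(263 / 0.39) = 675.
Z-hop total = 675 × 1.3 = 877.5 s.
Total = 15059.6 + 877.5 = 15937.1 s = 4.43 hours.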